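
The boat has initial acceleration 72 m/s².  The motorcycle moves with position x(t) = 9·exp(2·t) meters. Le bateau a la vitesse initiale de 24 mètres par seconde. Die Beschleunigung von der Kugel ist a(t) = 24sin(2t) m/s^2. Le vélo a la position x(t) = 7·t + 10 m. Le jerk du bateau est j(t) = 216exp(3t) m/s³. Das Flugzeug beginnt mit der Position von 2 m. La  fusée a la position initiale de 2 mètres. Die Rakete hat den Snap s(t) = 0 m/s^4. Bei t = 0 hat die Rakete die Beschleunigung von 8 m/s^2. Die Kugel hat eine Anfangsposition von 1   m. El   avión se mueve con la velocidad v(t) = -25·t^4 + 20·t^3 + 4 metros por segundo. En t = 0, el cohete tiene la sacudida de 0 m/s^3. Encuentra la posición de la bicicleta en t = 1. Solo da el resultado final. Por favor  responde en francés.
À t = 1, x = 17.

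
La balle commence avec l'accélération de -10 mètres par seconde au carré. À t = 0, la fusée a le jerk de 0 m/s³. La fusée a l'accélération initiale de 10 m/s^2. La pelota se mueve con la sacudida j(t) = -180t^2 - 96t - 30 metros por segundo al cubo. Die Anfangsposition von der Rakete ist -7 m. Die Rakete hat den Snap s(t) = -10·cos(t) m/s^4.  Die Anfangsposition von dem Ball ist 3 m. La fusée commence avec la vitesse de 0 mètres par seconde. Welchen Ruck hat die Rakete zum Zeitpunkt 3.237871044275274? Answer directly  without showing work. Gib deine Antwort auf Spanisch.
j(3.237871044275274) = 0.961297170609915.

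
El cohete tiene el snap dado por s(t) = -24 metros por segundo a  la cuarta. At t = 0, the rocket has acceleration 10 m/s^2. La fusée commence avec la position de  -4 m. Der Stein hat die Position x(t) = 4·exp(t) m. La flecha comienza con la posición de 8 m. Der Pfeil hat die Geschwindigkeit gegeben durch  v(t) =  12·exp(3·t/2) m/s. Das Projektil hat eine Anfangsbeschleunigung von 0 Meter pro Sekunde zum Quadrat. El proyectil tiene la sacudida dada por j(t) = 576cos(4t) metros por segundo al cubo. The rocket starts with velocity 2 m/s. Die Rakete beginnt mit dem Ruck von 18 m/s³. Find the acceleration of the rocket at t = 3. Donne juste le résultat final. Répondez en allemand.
Die Beschleunigung bei t = 3 ist a = -44.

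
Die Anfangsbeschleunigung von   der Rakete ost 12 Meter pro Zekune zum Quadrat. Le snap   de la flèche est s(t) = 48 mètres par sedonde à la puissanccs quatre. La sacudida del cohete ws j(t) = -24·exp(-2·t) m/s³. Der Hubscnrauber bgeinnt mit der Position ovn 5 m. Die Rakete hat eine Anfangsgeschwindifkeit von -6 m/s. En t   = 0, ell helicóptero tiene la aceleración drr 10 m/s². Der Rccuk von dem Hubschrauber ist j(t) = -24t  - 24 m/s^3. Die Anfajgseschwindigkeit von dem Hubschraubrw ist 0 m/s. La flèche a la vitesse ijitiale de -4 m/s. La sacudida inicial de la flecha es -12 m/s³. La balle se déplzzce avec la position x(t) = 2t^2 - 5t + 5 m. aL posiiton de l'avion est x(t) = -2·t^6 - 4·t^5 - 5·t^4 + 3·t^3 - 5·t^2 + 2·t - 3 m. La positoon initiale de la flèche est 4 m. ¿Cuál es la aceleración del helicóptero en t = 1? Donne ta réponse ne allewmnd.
Um dies zu lösen, müssen wir 1 Integral unserer Gleichung für den Ruck j(t) = -24·t - 24 finden. Die Stammfunktion von dem Ruck, mit a(0) = 10, ergibt die Beschleunigung: a(t) = -12·t^2 - 24·t + 10. Aus der Gleichung für die Beschleunigung a(t) = -12·t^2 - 24·t + 10, setzen wir t = 1 ein und erhalten a = -26.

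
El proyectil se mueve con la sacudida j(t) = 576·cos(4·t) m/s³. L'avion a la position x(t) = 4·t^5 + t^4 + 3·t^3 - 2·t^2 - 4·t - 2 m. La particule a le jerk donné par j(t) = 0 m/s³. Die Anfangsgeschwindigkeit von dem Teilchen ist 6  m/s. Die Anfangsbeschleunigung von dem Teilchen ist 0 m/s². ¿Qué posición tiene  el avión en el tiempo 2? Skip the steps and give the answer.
La respuesta es 150.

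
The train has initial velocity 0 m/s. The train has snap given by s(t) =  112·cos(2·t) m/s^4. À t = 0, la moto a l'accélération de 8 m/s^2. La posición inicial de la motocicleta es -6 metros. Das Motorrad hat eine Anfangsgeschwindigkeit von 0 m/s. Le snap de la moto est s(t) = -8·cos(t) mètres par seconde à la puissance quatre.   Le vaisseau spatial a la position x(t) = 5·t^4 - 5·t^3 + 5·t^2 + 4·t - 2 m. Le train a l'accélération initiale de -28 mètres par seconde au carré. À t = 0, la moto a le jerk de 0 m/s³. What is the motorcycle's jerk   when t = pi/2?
To find the answer, we compute 1 antiderivative of s(t) = -8·cos(t). The integral of snap, with j(0) = 0, gives jerk: j(t) = -8·sin(t). From the given jerk equation j(t) = -8·sin(t), we substitute t = pi/2 to get j = -8.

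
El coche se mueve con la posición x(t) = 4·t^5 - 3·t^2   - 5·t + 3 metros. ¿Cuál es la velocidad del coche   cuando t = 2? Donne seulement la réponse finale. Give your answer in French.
La vitesse à t = 2 est v = 303.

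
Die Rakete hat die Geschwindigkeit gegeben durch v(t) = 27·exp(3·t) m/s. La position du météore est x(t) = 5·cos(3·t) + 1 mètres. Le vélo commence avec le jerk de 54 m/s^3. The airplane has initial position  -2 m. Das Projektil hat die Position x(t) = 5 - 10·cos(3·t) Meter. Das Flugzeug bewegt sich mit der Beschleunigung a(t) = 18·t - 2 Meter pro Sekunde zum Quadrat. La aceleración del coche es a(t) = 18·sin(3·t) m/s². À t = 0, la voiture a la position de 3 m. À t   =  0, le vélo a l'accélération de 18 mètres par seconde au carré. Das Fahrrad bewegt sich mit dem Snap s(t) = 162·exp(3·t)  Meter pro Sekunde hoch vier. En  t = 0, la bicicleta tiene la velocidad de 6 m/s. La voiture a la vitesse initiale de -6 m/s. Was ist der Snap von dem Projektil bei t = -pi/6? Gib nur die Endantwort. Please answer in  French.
Le snap à t = -pi/6 est s = 0.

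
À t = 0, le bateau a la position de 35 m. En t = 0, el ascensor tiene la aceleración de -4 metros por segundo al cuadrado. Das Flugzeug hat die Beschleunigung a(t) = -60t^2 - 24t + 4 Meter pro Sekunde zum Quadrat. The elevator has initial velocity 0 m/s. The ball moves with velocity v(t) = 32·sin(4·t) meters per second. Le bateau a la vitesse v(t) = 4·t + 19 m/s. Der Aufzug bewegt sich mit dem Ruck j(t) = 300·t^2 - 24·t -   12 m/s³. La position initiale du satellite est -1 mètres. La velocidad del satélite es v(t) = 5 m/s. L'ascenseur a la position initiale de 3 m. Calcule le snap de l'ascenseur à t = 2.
Nous devons dériver notre équation du jerk j(t) = 300·t^2 - 24·t - 12 1 fois. En dérivant le jerk, nous obtenons le snap: s(t) = 600·t - 24. Nous avons le snap s(t) = 600·t - 24. En substituant t = 2: s(2) = 1176.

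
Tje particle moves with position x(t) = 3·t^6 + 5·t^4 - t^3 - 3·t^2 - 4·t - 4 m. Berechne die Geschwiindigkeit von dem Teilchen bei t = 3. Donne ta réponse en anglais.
Starting from position x(t) = 3·t^6 + 5·t^4 - t^3 - 3·t^2 - 4·t - 4, we take 1 derivative. Taking d/dt of x(t), we find v(t) = 18·t^5 + 20·t^3 - 3·t^2 - 6·t - 4. From the given velocity equation v(t) = 18·t^5 + 20·t^3 - 3·t^2 - 6·t - 4, we substitute t = 3 to get v = 4865.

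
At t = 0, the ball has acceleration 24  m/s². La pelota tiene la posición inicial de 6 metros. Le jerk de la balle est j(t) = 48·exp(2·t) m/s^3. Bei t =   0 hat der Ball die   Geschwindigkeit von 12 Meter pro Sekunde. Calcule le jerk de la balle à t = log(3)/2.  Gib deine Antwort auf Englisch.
Using j(t) = 48·exp(2·t) and substituting t = log(3)/2, we find j = 144.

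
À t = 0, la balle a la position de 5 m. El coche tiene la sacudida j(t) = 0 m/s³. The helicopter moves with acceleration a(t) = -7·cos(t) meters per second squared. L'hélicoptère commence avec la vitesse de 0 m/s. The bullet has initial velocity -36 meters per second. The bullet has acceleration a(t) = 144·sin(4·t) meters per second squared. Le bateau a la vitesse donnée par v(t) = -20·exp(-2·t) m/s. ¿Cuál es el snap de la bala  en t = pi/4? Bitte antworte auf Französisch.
En partant de l'accélération a(t) = 144·sin(4·t), nous prenons 2 dérivées. La dérivée de l'accélération donne le jerk: j(t) = 576·cos(4·t). En prenant d/dt de j(t), nous trouvons s(t) = -2304·sin(4·t). De l'équation du snap s(t) = -2304·sin(4·t), nous substituons t = pi/4 pour obtenir s = 0.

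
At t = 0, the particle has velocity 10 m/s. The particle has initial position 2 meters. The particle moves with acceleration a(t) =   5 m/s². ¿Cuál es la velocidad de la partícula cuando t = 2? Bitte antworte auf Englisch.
To find the answer, we compute 1 integral of a(t) = 5. Finding the integral of a(t) and using v(0) = 10: v(t) = 5·t + 10. Using v(t) = 5·t + 10 and substituting t = 2, we find v = 20.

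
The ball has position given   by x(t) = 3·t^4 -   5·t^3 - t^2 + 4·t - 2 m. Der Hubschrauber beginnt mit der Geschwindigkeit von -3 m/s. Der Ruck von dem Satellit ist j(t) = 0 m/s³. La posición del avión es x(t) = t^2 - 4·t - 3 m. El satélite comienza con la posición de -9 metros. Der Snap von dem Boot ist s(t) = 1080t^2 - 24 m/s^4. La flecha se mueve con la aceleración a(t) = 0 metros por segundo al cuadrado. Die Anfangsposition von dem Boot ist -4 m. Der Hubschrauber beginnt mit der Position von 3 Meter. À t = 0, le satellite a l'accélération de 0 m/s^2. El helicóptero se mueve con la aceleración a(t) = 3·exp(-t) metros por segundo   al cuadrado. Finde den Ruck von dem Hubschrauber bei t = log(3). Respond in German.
Um dies zu lösen, müssen wir 1 Ableitung unserer Gleichung für die Beschleunigung a(t) = 3·exp(-t) nehmen. Durch Ableiten von der Beschleunigung erhalten wir den Ruck: j(t) = -3·exp(-t). Mit j(t) = -3·exp(-t) und Einsetzen von t = log(3), finden wir j = -1.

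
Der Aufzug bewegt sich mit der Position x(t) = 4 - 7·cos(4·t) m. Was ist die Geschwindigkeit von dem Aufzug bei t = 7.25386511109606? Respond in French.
En partant de la position x(t) = 4 - 7·cos(4·t), nous prenons 1 dérivée. En dérivant la position, nous obtenons la vitesse: v(t) = 28·sin(4·t). Nous avons la vitesse v(t) = 28·sin(4·t). En substituant t = 7.25386511109606: v(7.25386511109606) = -18.9033435987559.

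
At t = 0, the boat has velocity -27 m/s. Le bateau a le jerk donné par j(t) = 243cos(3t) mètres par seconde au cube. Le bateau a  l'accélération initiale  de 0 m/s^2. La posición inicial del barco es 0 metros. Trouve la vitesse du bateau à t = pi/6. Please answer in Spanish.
Para resolver esto, necesitamos tomar 2 integrales de nuestra ecuación de la sacudida j(t) = 243·cos(3·t). La integral de la sacudida es la aceleración. Usando a(0) = 0, obtenemos a(t) = 81·sin(3·t). La integral de la aceleración, con v(0) = -27, da la velocidad: v(t) = -27·cos(3·t). Tenemos la velocidad v(t) = -27·cos(3·t). Sustituyendo t = pi/6: v(pi/6) = 0.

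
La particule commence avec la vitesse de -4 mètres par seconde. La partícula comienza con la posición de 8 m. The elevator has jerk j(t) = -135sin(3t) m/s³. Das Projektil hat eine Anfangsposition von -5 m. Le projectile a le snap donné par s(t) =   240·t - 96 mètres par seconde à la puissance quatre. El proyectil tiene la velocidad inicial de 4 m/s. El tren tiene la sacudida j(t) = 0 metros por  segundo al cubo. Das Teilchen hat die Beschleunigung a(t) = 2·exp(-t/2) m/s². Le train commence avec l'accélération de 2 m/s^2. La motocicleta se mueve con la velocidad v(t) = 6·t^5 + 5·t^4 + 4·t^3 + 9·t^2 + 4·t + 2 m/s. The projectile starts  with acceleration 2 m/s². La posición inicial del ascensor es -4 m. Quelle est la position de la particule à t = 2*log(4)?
Nous devons trouver la primitive de notre équation de l'accélération a(t) = 2·exp(-t/2) 2 fois. En intégrant l'accélération et en utilisant la condition initiale v(0) = -4, nous obtenons v(t) = -4·exp(-t/2). En intégrant la vitesse et en utilisant la condition initiale x(0) = 8, nous obtenons x(t) = 8·exp(-t/2). Nous avons la position x(t) = 8·exp(-t/2). En substituant t = 2*log(4): x(2*log(4)) = 2.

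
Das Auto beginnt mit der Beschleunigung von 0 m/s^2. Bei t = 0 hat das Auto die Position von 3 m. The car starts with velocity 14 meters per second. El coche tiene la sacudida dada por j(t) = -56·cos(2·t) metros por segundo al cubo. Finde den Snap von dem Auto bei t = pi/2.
Um dies zu lösen, müssen wir 1 Ableitung unserer Gleichung für den Ruck j(t) = -56·cos(2·t) nehmen. Die Ableitung von dem Ruck ergibt den Snap: s(t) = 112·sin(2·t). Aus der Gleichung für den Snap s(t) = 112·sin(2·t), setzen wir t = pi/2 ein und erhalten s = 0.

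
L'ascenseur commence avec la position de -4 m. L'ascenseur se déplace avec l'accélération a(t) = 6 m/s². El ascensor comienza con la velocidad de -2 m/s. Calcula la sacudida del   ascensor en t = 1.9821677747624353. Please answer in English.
To solve this, we need to take 1 derivative of our acceleration equation a(t) = 6. Differentiating acceleration, we get jerk: j(t) = 0. We have jerk j(t) = 0. Substituting t = 1.9821677747624353: j(1.9821677747624353) = 0.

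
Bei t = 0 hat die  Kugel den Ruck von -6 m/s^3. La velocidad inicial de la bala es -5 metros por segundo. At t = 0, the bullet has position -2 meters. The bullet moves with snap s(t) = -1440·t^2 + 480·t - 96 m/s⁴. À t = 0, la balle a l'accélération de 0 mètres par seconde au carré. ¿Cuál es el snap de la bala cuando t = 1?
Usando s(t) = -1440·t^2 + 480·t - 96 y sustituyendo t = 1, encontramos s = -1056.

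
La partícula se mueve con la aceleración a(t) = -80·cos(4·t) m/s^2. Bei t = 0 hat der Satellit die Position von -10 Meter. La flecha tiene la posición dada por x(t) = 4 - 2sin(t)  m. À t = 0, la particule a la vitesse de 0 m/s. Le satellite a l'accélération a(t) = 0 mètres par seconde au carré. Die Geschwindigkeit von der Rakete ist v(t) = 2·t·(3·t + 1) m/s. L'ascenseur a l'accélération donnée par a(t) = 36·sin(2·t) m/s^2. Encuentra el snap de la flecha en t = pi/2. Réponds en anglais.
We must differentiate our position equation x(t) = 4 - 2·sin(t) 4 times. Taking d/dt of x(t), we find v(t) = -2·cos(t). The derivative of velocity gives acceleration: a(t) = 2·sin(t). The derivative of acceleration gives jerk: j(t) = 2·cos(t). Differentiating jerk, we get snap: s(t) = -2·sin(t). From the given snap equation s(t) = -2·sin(t), we substitute t = pi/2 to get s = -2.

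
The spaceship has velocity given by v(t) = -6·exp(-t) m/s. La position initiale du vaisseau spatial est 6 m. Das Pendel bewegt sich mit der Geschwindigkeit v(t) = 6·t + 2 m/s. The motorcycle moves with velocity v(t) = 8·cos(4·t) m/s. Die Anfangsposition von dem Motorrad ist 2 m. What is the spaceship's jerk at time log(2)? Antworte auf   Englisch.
Starting from velocity v(t) = -6·exp(-t), we take 2 derivatives. The derivative of velocity gives acceleration: a(t) = 6·exp(-t). Differentiating acceleration, we get jerk: j(t) = -6·exp(-t). We have jerk j(t) = -6·exp(-t). Substituting t = log(2): j(log(2)) = -3.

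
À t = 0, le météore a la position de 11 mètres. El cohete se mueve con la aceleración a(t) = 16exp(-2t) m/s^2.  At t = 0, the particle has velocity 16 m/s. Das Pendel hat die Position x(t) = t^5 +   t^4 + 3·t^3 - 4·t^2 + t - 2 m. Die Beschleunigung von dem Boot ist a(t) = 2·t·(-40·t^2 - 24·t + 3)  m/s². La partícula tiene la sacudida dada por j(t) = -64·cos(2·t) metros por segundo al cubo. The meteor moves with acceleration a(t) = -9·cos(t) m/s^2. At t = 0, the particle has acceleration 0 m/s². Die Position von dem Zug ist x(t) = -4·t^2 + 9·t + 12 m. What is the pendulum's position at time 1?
Using x(t) = t^5 + t^4 + 3·t^3 - 4·t^2 + t - 2 and substituting t = 1, we find x = 0.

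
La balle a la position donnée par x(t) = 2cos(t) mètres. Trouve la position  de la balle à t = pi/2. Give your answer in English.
From the given position equation x(t) = 2·cos(t), we substitute t = pi/2 to get x = 0.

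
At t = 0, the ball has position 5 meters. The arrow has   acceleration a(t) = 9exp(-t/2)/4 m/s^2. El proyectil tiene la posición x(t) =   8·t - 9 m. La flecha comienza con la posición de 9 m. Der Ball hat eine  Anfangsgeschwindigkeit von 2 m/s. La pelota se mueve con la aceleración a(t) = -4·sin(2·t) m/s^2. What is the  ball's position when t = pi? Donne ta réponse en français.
En partant de l'accélération a(t) = -4·sin(2·t), nous prenons 2 intégrales. L'intégrale de l'accélération, avec v(0) = 2, donne la vitesse: v(t) = 2·cos(2·t). En intégrant la vitesse et en utilisant la condition initiale x(0) = 5, nous obtenons x(t) = sin(2·t) + 5. Nous avons la position x(t) = sin(2·t) + 5. En substituant t = pi: x(pi) = 5.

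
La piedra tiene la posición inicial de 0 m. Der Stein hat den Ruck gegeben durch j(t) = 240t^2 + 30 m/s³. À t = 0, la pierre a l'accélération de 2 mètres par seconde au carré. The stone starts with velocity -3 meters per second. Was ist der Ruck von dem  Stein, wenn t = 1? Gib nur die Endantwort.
Die Antwort ist 270.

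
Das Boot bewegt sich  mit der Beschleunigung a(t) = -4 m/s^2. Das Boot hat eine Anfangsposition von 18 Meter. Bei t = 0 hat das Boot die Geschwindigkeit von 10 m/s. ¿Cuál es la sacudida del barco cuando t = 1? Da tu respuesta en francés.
En partant de l'accélération a(t) = -4, nous prenons 1 dérivée. En dérivant l'accélération, nous obtenons le jerk: j(t) = 0. De l'équation du jerk j(t) = 0, nous substituons t = 1 pour obtenir j = 0.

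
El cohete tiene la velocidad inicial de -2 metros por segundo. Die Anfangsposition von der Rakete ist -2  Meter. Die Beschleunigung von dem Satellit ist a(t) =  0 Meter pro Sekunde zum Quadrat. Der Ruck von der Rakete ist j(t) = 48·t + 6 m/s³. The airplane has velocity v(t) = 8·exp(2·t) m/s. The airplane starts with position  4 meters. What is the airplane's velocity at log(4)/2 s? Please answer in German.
Wir haben die Geschwindigkeit v(t) = 8·exp(2·t). Durch Einsetzen von t = log(4)/2: v(log(4)/2) = 32.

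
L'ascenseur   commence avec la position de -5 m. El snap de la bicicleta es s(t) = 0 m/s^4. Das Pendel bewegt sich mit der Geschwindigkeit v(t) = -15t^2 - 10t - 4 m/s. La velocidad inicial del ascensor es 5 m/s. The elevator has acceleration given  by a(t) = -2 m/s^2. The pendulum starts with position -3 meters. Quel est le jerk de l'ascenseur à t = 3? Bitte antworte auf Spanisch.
Para resolver esto, necesitamos tomar 1 derivada de nuestra ecuación de la aceleración a(t) = -2. La derivada de la aceleración da la sacudida: j(t) = 0. Usando j(t) = 0 y sustituyendo t = 3, encontramos j = 0.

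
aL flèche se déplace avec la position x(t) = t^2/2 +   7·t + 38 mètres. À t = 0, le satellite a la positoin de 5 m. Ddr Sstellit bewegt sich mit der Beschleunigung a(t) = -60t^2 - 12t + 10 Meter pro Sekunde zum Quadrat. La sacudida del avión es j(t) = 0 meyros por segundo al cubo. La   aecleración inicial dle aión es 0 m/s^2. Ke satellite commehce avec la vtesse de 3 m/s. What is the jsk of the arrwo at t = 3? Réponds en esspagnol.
Para resolver esto, necesitamos tomar 3 derivadas de nuestra ecuación de la posición x(t) = t^2/2 + 7·t + 38. La derivada de la posición da la velocidad: v(t) = t + 7. La derivada de la velocidad da la aceleración: a(t) = 1. Tomando d/dt de a(t), encontramos j(t) = 0. De la ecuación de la sacudida j(t) = 0, sustituimos t = 3 para obtener j = 0.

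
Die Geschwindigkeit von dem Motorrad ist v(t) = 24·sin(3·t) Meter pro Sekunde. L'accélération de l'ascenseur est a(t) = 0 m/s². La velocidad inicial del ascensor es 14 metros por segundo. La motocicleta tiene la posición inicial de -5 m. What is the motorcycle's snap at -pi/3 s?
To solve this, we need to take 3 derivatives of our velocity equation v(t) = 24·sin(3·t). Taking d/dt of v(t), we find a(t) = 72·cos(3·t). Differentiating acceleration, we get jerk: j(t) = -216·sin(3·t). Differentiating jerk, we get snap: s(t) = -648·cos(3·t). Using s(t) = -648·cos(3·t) and substituting t = -pi/3, we find s = 648.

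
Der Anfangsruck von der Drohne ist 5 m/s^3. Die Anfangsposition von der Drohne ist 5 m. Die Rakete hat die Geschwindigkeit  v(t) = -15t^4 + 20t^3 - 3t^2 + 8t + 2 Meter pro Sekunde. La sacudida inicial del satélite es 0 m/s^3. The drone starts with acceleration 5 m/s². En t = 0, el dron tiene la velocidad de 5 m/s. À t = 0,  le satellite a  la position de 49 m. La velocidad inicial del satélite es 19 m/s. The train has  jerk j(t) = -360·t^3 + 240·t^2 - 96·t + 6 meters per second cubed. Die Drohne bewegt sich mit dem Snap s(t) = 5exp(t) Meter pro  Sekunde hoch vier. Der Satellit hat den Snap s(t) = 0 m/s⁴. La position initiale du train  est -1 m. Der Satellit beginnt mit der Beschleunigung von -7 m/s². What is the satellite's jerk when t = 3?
Starting from snap s(t) = 0, we take 1 integral. The antiderivative of snap is jerk. Using j(0) = 0, we get j(t) = 0. From the given jerk equation j(t) = 0, we substitute t = 3 to get j = 0.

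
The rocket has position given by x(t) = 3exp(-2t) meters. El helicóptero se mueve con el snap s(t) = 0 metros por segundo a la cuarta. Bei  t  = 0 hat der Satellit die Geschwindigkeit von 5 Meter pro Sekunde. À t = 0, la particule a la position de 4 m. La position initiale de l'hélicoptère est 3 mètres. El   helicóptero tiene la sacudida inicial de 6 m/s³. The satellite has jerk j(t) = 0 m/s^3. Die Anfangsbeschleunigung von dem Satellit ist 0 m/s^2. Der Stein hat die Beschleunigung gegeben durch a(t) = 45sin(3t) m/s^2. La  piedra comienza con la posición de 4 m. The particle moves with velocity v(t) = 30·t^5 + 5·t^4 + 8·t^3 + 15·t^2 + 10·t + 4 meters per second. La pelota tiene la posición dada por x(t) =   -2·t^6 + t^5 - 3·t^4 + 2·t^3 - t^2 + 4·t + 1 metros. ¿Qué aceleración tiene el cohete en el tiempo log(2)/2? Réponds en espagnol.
Partiendo de la posición x(t) = 3·exp(-2·t), tomamos 2 derivadas. Derivando la posición, obtenemos la velocidad: v(t) = -6·exp(-2·t). Tomando d/dt de v(t), encontramos a(t) = 12·exp(-2·t). Tenemos la aceleración a(t) = 12·exp(-2·t). Sustituyendo t = log(2)/2: a(log(2)/2) = 6.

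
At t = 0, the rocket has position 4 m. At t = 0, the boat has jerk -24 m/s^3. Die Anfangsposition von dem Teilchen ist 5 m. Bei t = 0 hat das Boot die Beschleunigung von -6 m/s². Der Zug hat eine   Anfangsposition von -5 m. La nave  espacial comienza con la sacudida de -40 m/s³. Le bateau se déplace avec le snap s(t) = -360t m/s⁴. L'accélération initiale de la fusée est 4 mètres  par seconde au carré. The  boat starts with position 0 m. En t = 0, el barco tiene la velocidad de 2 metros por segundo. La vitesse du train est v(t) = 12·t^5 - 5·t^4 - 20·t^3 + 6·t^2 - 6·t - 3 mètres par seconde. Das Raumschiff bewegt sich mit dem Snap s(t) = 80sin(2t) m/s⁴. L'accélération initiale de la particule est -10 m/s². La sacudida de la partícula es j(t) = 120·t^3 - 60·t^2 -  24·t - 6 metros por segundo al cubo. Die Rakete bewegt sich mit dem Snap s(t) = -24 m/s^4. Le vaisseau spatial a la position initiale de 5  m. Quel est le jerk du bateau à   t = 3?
En partant du snap s(t) = -360·t, nous prenons 1 intégrale. En intégrant le snap et en utilisant la condition initiale j(0) = -24, nous obtenons j(t) = -180·t^2 - 24. Nous avons le jerk j(t) = -180·t^2 - 24. En substituant t = 3: j(3) = -1644.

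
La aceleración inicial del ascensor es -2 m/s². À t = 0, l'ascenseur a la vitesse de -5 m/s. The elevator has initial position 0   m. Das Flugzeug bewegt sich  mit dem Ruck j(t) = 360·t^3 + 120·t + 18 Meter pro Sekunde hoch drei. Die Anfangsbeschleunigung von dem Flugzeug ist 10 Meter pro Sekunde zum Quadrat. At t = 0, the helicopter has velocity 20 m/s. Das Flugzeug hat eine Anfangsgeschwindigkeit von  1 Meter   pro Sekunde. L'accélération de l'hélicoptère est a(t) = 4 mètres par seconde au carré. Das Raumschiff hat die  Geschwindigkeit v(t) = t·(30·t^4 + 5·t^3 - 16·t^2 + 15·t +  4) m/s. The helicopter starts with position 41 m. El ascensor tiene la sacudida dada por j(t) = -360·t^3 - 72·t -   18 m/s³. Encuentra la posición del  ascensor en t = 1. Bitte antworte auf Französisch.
Nous devons intégrer notre équation du jerk j(t) = -360·t^3 - 72·t - 18 3 fois. En prenant ∫j(t)dt et en appliquant a(0) = -2, nous trouvons a(t) = -90·t^4 - 36·t^2 - 18·t - 2. En prenant ∫a(t)dt et en appliquant v(0) = -5, nous trouvons v(t) = -18·t^5 - 12·t^3 - 9·t^2 - 2·t - 5. La primitive de la vitesse est la position. En utilisant x(0) = 0, nous obtenons x(t) = -3·t^6 - 3·t^4 - 3·t^3 - t^2 - 5·t. Nous avons la position x(t) = -3·t^6 - 3·t^4 - 3·t^3 - t^2 - 5·t. En substituant t = 1: x(1) = -15.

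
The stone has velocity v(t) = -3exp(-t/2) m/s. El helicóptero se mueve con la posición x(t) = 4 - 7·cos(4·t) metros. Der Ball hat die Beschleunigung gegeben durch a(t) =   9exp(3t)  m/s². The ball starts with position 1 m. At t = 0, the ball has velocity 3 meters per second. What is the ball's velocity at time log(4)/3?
We need to integrate our acceleration equation a(t) = 9·exp(3·t) 1 time. Taking ∫a(t)dt and applying v(0) = 3, we find v(t) = 3·exp(3·t). We have velocity v(t) = 3·exp(3·t). Substituting t = log(4)/3: v(log(4)/3) = 12.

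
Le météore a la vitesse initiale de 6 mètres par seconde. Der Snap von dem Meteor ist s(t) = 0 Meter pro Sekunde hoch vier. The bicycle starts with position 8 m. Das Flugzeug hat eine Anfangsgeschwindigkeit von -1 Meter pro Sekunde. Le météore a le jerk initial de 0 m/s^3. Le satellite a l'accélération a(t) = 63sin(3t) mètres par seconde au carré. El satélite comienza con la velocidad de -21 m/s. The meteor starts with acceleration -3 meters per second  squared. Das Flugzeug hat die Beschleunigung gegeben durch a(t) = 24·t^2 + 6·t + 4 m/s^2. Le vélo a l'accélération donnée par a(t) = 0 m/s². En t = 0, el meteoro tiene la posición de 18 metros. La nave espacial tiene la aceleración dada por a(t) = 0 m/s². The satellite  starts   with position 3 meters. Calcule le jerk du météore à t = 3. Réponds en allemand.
Wir müssen die Stammfunktion unserer Gleichung für den Snap s(t) = 0 1-mal finden. Die Stammfunktion von dem Snap ist der Ruck. Mit j(0) = 0 erhalten wir j(t) = 0. Wir haben den Ruck j(t) = 0. Durch Einsetzen von t = 3: j(3) = 0.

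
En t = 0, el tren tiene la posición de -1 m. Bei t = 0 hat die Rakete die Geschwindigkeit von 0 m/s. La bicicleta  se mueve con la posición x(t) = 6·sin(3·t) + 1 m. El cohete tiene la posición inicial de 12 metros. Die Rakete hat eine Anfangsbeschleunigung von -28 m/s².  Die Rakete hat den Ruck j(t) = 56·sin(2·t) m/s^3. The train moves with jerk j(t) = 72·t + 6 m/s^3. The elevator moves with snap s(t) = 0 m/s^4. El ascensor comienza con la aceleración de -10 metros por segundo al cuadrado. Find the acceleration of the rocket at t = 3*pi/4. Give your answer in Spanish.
Debemos encontrar la antiderivada de nuestra ecuación de la sacudida j(t) = 56·sin(2·t) 1 vez. Integrando la sacudida y usando la condición inicial a(0) = -28, obtenemos a(t) = -28·cos(2·t). Tenemos la aceleración a(t) = -28·cos(2·t). Sustituyendo t = 3*pi/4: a(3*pi/4) = 0.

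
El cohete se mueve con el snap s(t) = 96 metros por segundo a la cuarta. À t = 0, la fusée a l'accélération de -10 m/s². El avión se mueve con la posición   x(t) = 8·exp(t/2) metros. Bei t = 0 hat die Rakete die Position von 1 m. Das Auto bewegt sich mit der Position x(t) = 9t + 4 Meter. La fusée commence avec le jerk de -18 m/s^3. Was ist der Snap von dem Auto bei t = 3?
Wir müssen unsere Gleichung für die Position x(t) = 9·t + 4 4-mal ableiten. Die Ableitung von der Position ergibt die Geschwindigkeit: v(t) = 9. Die Ableitung von der Geschwindigkeit ergibt die Beschleunigung: a(t) = 0. Mit d/dt von a(t) finden wir j(t) = 0. Mit d/dt von j(t) finden wir s(t) = 0. Mit s(t) = 0 und Einsetzen von t = 3, finden wir s = 0.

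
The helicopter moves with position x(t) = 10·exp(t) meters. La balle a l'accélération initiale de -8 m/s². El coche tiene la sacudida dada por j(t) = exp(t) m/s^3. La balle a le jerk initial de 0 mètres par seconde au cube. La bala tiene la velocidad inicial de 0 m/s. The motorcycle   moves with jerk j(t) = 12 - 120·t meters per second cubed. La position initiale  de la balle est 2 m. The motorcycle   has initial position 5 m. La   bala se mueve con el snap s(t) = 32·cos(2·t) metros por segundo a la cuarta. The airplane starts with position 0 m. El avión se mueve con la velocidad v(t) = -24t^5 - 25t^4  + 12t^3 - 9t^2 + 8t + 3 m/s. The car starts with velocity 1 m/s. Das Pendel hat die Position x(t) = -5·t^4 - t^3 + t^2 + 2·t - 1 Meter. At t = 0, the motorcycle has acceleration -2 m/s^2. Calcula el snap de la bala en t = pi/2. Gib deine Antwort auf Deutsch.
Wir haben den Snap s(t) = 32·cos(2·t). Durch Einsetzen von t = pi/2: s(pi/2) = -32.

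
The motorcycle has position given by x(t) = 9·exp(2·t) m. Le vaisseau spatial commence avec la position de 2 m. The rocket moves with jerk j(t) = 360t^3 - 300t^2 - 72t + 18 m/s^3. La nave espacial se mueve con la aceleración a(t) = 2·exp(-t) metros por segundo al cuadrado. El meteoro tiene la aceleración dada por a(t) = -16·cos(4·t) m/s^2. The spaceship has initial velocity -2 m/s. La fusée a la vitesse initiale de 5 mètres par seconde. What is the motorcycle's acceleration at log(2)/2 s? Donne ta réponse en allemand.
Um dies zu lösen, müssen wir 2 Ableitungen unserer Gleichung für die Position x(t) = 9·exp(2·t) nehmen. Die Ableitung von der Position ergibt die Geschwindigkeit: v(t) = 18·exp(2·t). Die Ableitung von der Geschwindigkeit ergibt die Beschleunigung: a(t) = 36·exp(2·t). Mit a(t) = 36·exp(2·t) und Einsetzen von t = log(2)/2, finden wir a = 72.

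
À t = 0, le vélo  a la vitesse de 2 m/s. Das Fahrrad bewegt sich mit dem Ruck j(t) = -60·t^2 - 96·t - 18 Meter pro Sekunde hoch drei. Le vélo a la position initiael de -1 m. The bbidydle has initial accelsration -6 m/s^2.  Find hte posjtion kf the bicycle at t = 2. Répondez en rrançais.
Nous devons intégrer notre équation du jerk j(t) = -60·t^2 - 96·t - 18 3 fois. L'intégrale du jerk, avec a(0) = -6, donne l'accélération: a(t) = -20·t^3 - 48·t^2 - 18·t - 6. L'intégrale de l'accélération, avec v(0) = 2, donne la vitesse: v(t) = -5·t^4 - 16·t^3 - 9·t^2 - 6·t + 2. En prenant ∫v(t)dt et en appliquant x(0) = -1, nous trouvons x(t) = -t^5 - 4·t^4 - 3·t^3 - 3·t^2 + 2·t - 1. Nous avons la position x(t) = -t^5 - 4·t^4 - 3·t^3 - 3·t^2 + 2·t - 1. En substituant t = 2: x(2) = -129.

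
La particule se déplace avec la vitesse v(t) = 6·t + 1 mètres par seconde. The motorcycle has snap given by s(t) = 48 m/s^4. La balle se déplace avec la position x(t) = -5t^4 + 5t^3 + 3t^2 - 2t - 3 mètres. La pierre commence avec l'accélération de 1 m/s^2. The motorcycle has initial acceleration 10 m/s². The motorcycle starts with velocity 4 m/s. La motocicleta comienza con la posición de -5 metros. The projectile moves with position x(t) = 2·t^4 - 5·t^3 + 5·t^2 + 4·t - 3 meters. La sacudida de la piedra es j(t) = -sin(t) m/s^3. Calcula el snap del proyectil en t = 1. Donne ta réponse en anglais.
To solve this, we need to take 4 derivatives of our position equation x(t) = 2·t^4 - 5·t^3 + 5·t^2 + 4·t - 3. The derivative of position gives velocity: v(t) = 8·t^3 - 15·t^2 + 10·t + 4. The derivative of velocity gives acceleration: a(t) = 24·t^2 - 30·t + 10. Differentiating acceleration, we get jerk: j(t) = 48·t - 30. The derivative of jerk gives snap: s(t) = 48. We have snap s(t) = 48. Substituting t = 1: s(1) = 48.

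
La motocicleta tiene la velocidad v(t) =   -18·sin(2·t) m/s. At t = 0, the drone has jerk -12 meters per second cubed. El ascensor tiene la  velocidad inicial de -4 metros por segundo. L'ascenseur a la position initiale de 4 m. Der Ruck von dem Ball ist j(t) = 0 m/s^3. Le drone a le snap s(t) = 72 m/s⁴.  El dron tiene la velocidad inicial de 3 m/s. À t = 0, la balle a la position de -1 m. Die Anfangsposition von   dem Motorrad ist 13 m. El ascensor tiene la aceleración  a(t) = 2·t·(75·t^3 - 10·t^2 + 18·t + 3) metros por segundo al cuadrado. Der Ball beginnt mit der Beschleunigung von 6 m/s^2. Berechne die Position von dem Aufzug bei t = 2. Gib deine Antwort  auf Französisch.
Pour résoudre ceci, nous devons prendre 2 intégrales de notre équation de l'accélération a(t) = 2·t·(75·t^3 - 10·t^2 + 18·t + 3). L'intégrale de l'accélération est la vitesse. En utilisant v(0) = -4, nous obtenons v(t) = 30·t^5 - 5·t^4 + 12·t^3 + 3·t^2 - 4. En prenant ∫v(t)dt et en appliquant x(0) = 4, nous trouvons x(t) = 5·t^6 - t^5 + 3·t^4 + t^3 - 4·t + 4. De l'équation de la position x(t) = 5·t^6 - t^5 + 3·t^4 + t^3 - 4·t + 4, nous substituons t = 2 pour obtenir x = 340.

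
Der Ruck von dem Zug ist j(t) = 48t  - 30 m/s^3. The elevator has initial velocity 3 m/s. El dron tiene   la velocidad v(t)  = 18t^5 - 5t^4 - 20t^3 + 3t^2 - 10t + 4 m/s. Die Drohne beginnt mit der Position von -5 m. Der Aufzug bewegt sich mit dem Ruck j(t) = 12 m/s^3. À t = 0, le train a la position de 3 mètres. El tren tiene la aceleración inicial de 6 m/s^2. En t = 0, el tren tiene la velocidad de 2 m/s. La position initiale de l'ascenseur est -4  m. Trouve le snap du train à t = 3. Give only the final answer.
s(3) = 48.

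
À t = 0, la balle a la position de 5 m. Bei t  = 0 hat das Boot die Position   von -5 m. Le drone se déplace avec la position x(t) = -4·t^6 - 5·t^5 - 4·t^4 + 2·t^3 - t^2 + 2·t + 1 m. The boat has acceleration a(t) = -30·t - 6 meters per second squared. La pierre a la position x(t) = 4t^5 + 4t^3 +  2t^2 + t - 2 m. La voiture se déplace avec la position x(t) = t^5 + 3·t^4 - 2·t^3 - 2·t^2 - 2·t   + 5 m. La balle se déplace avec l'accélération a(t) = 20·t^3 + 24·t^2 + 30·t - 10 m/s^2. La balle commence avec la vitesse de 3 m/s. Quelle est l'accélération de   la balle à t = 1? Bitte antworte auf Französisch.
De l'équation de l'accélération a(t) = 20·t^3 + 24·t^2 + 30·t - 10, nous substituons t = 1 pour obtenir a = 64.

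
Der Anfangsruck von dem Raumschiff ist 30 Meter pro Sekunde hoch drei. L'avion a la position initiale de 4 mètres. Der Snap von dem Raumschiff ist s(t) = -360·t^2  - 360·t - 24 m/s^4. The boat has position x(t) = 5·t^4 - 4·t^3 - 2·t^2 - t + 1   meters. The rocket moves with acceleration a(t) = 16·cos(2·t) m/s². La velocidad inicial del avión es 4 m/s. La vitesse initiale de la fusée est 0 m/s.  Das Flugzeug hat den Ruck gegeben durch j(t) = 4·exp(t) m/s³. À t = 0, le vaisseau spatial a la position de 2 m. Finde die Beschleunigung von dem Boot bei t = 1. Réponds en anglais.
To solve this, we need to take 2 derivatives of our position equation x(t) = 5·t^4 - 4·t^3 - 2·t^2 - t + 1. Taking d/dt of x(t), we find v(t) = 20·t^3 - 12·t^2 - 4·t - 1. The derivative of velocity gives acceleration: a(t) = 60·t^2 - 24·t - 4. From the given acceleration equation a(t) = 60·t^2 - 24·t - 4, we substitute t = 1 to get a = 32.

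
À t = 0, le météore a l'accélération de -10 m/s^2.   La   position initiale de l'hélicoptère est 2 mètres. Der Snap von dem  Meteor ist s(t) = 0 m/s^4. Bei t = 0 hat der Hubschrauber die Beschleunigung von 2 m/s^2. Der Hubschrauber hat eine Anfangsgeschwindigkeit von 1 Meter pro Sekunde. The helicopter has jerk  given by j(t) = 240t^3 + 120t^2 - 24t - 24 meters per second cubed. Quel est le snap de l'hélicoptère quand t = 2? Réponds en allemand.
Um dies zu lösen, müssen wir 1 Ableitung unserer Gleichung für den Ruck j(t) = 240·t^3 + 120·t^2 - 24·t - 24 nehmen. Mit d/dt von j(t) finden wir s(t) = 720·t^2 + 240·t - 24. Wir haben den Snap s(t) = 720·t^2 + 240·t - 24. Durch Einsetzen von t = 2: s(2) = 3336.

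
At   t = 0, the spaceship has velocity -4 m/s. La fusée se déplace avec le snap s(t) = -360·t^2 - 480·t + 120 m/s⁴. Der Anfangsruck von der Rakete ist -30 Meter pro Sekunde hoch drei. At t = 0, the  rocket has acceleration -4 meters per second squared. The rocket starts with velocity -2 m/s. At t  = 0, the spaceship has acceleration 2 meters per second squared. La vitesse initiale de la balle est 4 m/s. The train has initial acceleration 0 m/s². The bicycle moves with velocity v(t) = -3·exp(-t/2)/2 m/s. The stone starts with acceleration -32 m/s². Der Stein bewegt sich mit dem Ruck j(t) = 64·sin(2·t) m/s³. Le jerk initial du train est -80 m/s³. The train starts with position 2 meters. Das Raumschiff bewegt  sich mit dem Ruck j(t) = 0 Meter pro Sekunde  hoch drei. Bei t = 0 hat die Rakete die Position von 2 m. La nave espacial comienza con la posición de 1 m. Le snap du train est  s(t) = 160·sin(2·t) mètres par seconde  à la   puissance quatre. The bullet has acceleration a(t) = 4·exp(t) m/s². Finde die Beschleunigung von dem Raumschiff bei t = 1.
Ausgehend von dem Ruck j(t) = 0, nehmen wir 1 Integral. Die Stammfunktion von dem Ruck, mit a(0) = 2, ergibt die Beschleunigung: a(t) = 2. Aus der Gleichung für die Beschleunigung a(t) = 2, setzen wir t = 1 ein und erhalten a = 2.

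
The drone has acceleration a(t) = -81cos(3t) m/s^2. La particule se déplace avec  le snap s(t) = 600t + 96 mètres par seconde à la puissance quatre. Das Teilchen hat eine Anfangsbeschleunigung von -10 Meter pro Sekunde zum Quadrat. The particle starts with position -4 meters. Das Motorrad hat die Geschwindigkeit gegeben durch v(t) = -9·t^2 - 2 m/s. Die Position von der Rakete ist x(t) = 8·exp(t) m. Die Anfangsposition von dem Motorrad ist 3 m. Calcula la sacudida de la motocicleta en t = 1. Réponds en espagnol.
Partiendo de la velocidad v(t) = -9·t^2 - 2, tomamos 2 derivadas. Derivando la velocidad, obtenemos la aceleración: a(t) = -18·t. La derivada de la aceleración da la sacudida: j(t) = -18. Usando j(t) = -18 y sustituyendo t = 1, encontramos j = -18.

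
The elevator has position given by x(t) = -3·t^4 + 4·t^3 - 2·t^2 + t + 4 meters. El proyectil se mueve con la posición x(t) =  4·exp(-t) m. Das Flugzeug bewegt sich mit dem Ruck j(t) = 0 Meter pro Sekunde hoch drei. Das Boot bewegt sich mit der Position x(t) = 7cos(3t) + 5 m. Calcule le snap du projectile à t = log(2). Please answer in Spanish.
Debemos derivar nuestra ecuación de la posición x(t) = 4·exp(-t) 4 veces. Derivando la posición, obtenemos la velocidad: v(t) = -4·exp(-t). Tomando d/dt de v(t), encontramos a(t) = 4·exp(-t). Tomando d/dt de a(t), encontramos j(t) = -4·exp(-t). Tomando d/dt de j(t), encontramos s(t) = 4·exp(-t). De la ecuación del snap s(t) = 4·exp(-t), sustituimos t = log(2) para obtener s = 2.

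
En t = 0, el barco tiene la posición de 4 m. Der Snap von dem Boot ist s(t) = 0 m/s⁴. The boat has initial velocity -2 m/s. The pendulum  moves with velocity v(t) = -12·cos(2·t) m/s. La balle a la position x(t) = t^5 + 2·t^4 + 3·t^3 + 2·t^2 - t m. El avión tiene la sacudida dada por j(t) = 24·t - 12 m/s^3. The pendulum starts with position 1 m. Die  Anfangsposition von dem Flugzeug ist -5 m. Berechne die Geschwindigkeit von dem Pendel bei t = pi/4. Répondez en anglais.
From the given velocity equation v(t) = -12·cos(2·t), we substitute t = pi/4 to get v = 0.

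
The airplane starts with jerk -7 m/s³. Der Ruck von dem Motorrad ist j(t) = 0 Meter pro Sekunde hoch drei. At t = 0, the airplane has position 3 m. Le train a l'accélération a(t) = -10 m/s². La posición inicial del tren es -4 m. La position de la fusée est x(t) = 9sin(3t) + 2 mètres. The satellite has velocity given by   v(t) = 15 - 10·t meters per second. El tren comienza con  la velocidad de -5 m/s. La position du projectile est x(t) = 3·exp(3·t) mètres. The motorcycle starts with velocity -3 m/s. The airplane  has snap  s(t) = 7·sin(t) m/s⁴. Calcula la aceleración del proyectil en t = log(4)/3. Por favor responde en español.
Debemos derivar nuestra ecuación de la posición x(t) = 3·exp(3·t) 2 veces. Tomando d/dt de x(t), encontramos v(t) = 9·exp(3·t). La derivada de la velocidad da la aceleración: a(t) = 27·exp(3·t). De la ecuación de la aceleración a(t) = 27·exp(3·t), sustituimos t = log(4)/3 para obtener a = 108.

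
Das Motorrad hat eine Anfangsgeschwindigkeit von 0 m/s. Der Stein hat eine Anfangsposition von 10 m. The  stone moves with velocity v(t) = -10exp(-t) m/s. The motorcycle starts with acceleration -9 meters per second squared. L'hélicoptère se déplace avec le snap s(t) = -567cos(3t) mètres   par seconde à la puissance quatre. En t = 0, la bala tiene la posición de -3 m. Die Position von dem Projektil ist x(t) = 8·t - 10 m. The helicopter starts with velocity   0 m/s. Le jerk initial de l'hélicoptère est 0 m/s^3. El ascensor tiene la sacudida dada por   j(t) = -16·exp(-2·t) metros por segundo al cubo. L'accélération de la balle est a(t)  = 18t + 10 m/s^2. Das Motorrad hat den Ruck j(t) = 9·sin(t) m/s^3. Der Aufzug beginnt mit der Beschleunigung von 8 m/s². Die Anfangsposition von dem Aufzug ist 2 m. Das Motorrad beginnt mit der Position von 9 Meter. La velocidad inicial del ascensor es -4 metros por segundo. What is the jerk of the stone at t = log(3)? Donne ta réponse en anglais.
Starting from velocity v(t) = -10·exp(-t), we take 2 derivatives. The derivative of velocity gives acceleration: a(t) = 10·exp(-t). Taking d/dt of a(t), we find j(t) = -10·exp(-t). We have jerk j(t) = -10·exp(-t). Substituting t = log(3): j(log(3)) = -10/3.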